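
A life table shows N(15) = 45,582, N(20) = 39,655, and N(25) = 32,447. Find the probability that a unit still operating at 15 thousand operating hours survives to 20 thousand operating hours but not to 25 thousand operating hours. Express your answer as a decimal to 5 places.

0.15813

This is the probability of reaching 20 but not 25, conditional on being operational at 15: (N(20) − N(25)) / N(15).
= (39,655 − 32,447) / 45,582 = 7,208 / 45,582 = 0.158133.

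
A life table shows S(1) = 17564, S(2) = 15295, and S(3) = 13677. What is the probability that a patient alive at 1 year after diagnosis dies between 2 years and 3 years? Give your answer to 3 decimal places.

0.092

This is the probability of reaching 2 but not 3, conditional on being alive at 1: (S(2) − S(3)) / S(1).
= (15295 − 13677) / 17564 = 1618 / 17564 = 0.092120.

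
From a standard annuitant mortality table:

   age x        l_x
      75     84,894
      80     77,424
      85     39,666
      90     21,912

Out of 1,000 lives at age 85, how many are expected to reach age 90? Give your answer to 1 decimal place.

The relevant probability is 21,912/39,666 = 0.552413.
Expected number = 1,000 × 0.552413 = 552.4.

552.4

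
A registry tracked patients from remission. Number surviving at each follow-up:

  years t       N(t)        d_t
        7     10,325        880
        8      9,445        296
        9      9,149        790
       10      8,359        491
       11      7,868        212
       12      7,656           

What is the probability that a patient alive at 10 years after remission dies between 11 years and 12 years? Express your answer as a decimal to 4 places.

This is the probability of reaching 11 but not 12, conditional on being alive at 10: (N(11) − N(12)) / N(10).
= (7,868 − 7,656) / 8,359 = 212 / 8,359 = 0.025362.

0.0254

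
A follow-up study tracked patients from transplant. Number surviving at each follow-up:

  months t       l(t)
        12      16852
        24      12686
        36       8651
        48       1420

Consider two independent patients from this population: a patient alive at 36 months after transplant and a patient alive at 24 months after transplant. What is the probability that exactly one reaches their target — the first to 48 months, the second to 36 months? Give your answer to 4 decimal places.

p₁ = l(48)/l(36) = 1420/8651 = 0.164143; p₂ = l(36)/l(24) = 8651/12686 = 0.681933.
P(exactly one) = p₁(1−p₂) + (1−p₁)p₂ = 0.052208 + 0.569998 = 0.622207.

0.6222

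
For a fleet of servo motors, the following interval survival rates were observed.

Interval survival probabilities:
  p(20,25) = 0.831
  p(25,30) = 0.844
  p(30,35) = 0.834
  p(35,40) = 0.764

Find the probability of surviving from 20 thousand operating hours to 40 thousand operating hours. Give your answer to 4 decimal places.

Chaining the interval survival probabilities: 0.831 × 0.844 × 0.834 × 0.764.
= 0.446892.

0.4469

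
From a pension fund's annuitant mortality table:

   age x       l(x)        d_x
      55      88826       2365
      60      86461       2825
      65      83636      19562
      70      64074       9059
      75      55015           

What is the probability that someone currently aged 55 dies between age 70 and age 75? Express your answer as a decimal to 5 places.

This is the probability of reaching 70 but not 75, conditional on being alive at 55: (l(70) − l(75)) / l(55).
= (64074 − 55015) / 88826 = 9059 / 88826 = 0.101986.

0.10199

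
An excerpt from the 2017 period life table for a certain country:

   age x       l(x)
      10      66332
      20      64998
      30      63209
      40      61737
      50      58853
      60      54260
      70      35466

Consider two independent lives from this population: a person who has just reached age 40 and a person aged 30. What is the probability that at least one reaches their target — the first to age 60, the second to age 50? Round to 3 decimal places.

p₁ = l(60)/l(40) = 54260/61737 = 0.878889; p₂ = l(50)/l(30) = 58853/63209 = 0.931086.
P(at least one) = 1 − (1−p₁)(1−p₂) = 1 − 0.121111 × 0.068914 = 0.991654.

0.992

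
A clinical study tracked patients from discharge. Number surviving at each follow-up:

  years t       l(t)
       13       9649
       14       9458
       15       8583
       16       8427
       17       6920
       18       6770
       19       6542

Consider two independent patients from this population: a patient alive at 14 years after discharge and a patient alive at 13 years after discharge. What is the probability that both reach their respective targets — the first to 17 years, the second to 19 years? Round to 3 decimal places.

0.496

p₁ = l(17)/l(14) = 6920/9458 = 0.731656; p₂ = l(19)/l(13) = 6542/9649 = 0.677998.
P(both) = p₁ × p₂ = 0.731656 × 0.677998 = 0.496061.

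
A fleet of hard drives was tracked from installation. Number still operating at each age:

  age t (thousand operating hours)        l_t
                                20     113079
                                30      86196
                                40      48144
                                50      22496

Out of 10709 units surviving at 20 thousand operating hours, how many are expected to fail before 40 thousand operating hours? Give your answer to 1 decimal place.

6149.6

The relevant probability is 1 − 48144/113079 = 0.574245.
Expected number = 10709 × 0.574245 = 6149.6.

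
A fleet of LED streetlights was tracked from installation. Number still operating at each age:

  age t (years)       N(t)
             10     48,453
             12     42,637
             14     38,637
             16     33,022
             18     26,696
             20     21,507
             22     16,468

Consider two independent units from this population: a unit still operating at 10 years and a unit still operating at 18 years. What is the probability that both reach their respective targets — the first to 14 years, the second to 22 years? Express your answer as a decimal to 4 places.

0.4919

p₁ = N(14)/N(10) = 38,637/48,453 = 0.797412; p₂ = N(22)/N(18) = 16,468/26,696 = 0.616871.
P(both) = p₁ × p₂ = 0.797412 × 0.616871 = 0.491900.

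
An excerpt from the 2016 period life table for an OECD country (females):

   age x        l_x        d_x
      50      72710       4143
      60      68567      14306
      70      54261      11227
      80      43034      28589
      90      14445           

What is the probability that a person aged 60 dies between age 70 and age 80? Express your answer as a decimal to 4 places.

We want 10|10q60 = (l_70 − l_80)/l_60.
This is the probability of reaching 70 but not 80, conditional on being alive at 60: (l_70 − l_80) / l_60.
= (54261 − 43034) / 68567 = 11227 / 68567 = 0.163738.

0.1637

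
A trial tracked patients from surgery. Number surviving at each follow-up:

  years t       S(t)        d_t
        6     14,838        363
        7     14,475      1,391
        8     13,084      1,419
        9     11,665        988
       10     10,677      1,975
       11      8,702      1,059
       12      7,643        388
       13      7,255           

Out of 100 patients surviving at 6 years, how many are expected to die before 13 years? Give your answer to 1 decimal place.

51.1

The relevant probability is 1 − 7,255/14,838 = 0.511053.
Expected number = 100 × 0.511053 = 51.1.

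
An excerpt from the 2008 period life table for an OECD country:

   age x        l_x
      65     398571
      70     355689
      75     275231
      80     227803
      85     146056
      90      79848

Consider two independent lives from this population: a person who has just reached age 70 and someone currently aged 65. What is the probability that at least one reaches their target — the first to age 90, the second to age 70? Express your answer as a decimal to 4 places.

p₁ = l_90/l_70 = 79848/355689 = 0.224488; p₂ = l_70/l_65 = 355689/398571 = 0.892411.
P(at least one) = 1 − (1−p₁)(1−p₂) = 1 − 0.775512 × 0.107589 = 0.916563.

0.9166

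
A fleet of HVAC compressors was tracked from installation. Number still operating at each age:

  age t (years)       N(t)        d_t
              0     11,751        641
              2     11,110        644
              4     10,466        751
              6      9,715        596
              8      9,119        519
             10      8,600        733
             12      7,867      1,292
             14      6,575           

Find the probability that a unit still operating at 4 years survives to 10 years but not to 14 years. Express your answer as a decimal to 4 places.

This is the probability of reaching 10 but not 14, conditional on being operational at 4: (N(10) − N(14)) / N(4).
= (8,600 − 6,575) / 10,466 = 2,025 / 10,466 = 0.193484.

0.1935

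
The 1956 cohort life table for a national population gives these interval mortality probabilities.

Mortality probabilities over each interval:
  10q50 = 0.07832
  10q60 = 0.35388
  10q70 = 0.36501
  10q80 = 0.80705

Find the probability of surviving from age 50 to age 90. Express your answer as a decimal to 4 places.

Chaining the interval survival probabilities: (1 − 0.07832) × (1 − 0.35388) × (1 − 0.36501) × (1 − 0.80705).
= 0.92168 × 0.64612 × 0.63499 × 0.19295 = 0.072963.

0.0730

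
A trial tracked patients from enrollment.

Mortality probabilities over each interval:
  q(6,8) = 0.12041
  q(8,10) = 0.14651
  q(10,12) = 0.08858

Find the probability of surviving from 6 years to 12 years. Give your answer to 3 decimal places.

Survival from 6 to 12 is the product of surviving each interval: (1 − 0.12041) × (1 − 0.14651) × (1 − 0.08858).
= 0.87959 × 0.85349 × 0.91142 = 0.684222.

0.684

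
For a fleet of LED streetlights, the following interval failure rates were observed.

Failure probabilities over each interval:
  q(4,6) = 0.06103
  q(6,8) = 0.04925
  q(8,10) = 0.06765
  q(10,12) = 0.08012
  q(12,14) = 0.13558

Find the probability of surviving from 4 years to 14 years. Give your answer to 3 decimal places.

0.662

Chaining the interval survival probabilities: (1 − 0.06103) × (1 − 0.04925) × (1 − 0.06765) × (1 − 0.08012) × (1 − 0.13558).
= 0.93897 × 0.95075 × 0.93235 × 0.91988 × 0.86442 = 0.661840.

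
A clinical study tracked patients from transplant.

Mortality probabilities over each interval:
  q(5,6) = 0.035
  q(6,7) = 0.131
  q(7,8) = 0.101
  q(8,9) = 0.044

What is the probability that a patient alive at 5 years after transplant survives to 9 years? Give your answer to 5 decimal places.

P(survive 5→9) = (1 − 0.035) × (1 − 0.131) × (1 − 0.101) × (1 − 0.044).
= 0.965 × 0.869 × 0.899 × 0.956 = 0.720717.

0.72072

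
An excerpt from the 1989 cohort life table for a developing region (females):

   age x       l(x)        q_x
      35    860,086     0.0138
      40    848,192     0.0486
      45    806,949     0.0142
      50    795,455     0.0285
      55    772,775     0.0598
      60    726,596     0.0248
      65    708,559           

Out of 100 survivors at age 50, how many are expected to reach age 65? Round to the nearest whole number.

89

The relevant probability is 708,559/795,455 = 0.890759.
Expected number = 100 × 0.890759 = 89.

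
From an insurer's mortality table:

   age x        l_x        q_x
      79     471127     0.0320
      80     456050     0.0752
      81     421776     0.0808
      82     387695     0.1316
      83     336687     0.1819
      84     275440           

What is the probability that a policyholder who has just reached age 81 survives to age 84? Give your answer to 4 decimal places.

We want 3p81 = l_84/l_81.
The conditional survival probability is l_84/l_81 = 275440/421776 = 0.653048.

0.6530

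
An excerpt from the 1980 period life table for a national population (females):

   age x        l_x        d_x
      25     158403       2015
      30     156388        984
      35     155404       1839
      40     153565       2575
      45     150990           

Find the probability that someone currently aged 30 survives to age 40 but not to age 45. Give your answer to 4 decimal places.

We want 10|5q30 = (l_40 − l_45)/l_30.
This is the probability of reaching 40 but not 45, conditional on being alive at 30: (l_40 − l_45) / l_30.
= (153565 − 150990) / 156388 = 2575 / 156388 = 0.016465.

0.0165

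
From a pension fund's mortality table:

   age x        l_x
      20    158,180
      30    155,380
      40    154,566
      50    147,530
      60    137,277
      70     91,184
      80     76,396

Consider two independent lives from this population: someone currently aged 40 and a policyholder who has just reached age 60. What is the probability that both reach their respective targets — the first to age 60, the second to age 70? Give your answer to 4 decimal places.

0.5899

p₁ = l_60/l_40 = 137,277/154,566 = 0.888145; p₂ = l_70/l_60 = 91,184/137,277 = 0.664234.
P(both) = p₁ × p₂ = 0.888145 × 0.664234 = 0.589936.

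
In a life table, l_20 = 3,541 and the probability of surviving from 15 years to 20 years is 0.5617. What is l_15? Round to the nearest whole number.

l_15 = l_20 / p = 3,541 / 0.5617 = 6304.

6304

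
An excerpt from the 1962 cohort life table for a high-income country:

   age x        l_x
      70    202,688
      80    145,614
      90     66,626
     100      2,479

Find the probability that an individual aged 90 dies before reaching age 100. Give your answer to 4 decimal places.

0.9628

P(die before 100 | alive at 90) = 1 − l_100/l_90 = 1 − 2,479/66,626 = (64,147)/66,626 = 0.962792.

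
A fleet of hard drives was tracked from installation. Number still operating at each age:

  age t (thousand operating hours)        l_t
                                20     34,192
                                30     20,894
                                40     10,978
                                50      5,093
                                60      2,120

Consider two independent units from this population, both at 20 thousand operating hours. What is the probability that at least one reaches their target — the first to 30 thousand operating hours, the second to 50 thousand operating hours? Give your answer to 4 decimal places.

p₁ = l_30/l_20 = 20,894/34,192 = 0.611079; p₂ = l_50/l_20 = 5,093/34,192 = 0.148953.
P(at least one) = 1 − (1−p₁)(1−p₂) = 1 − 0.388921 × 0.851047 = 0.669010.

0.6690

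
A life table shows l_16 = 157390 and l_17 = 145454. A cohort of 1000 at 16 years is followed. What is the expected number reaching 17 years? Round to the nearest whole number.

924

The relevant probability is 145454/157390 = 0.924163.
Expected number = 1000 × 0.924163 = 924.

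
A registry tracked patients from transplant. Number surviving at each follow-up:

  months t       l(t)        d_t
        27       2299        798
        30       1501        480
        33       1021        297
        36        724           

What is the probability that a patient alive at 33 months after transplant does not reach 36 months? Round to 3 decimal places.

P(die before 36 | alive at 33) = 1 − l(36)/l(33) = 1 − 724/1021 = (297)/1021 = 0.290891.

0.291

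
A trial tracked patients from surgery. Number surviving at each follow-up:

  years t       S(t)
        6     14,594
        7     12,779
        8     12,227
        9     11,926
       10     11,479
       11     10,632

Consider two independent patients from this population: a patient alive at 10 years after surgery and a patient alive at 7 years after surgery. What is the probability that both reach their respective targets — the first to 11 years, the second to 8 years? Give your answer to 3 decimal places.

p₁ = S(11)/S(10) = 10,632/11,479 = 0.926213; p₂ = S(8)/S(7) = 12,227/12,779 = 0.956804.
P(both) = p₁ × p₂ = 0.926213 × 0.956804 = 0.886204.

0.886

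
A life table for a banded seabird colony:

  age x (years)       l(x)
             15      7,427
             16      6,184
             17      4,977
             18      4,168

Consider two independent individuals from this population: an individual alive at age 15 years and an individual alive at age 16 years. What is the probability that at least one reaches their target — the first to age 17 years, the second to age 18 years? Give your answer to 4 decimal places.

0.8925

p₁ = l(17)/l(15) = 4,977/7,427 = 0.670123; p₂ = l(18)/l(16) = 4,168/6,184 = 0.673997.
P(at least one) = 1 − (1−p₁)(1−p₂) = 1 − 0.329877 × 0.326003 = 0.892459.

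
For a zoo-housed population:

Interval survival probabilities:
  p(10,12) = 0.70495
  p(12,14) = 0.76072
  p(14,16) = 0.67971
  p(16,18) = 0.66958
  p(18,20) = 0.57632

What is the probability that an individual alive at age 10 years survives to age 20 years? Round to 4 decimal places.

P(survive 10→20) = 0.70495 × 0.76072 × 0.67971 × 0.66958 × 0.57632.
= 0.140661.

0.1407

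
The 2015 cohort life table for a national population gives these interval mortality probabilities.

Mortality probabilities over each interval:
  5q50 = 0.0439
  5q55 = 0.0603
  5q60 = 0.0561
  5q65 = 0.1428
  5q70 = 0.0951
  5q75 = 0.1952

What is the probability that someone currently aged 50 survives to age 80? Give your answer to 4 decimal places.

30p50 = (1 − 0.0439) × (1 − 0.0603) × (1 − 0.0561) × (1 − 0.1428) × (1 − 0.0951) × (1 − 0.1952).
= 0.9561 × 0.9397 × 0.9439 × 0.8572 × 0.9049 × 0.8048 = 0.529406.

0.5294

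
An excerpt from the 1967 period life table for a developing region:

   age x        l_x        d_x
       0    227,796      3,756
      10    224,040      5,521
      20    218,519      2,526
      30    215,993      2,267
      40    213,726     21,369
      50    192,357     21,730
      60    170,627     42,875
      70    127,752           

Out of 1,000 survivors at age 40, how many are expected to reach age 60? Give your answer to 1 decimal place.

The relevant probability is 170,627/213,726 = 0.798345.
Expected number = 1,000 × 0.798345 = 798.3.

798.3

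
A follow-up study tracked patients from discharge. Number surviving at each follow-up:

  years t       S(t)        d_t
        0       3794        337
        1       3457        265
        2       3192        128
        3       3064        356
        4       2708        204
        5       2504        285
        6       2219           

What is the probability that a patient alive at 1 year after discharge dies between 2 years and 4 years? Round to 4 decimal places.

0.1400

This is the probability of reaching 2 but not 4, conditional on being alive at 1: (S(2) − S(4)) / S(1).
= (3192 − 2708) / 3457 = 484 / 3457 = 0.140006.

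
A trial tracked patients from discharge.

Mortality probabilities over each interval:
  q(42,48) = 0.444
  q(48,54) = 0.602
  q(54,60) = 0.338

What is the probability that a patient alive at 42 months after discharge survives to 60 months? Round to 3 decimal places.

0.146

Survival from 42 to 60 is the product of surviving each interval: (1 − 0.444) × (1 − 0.602) × (1 − 0.338).
= 0.556 × 0.398 × 0.662 = 0.146493.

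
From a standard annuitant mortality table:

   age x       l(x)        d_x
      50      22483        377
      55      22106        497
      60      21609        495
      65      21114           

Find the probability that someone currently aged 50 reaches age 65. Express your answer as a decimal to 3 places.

0.939

The conditional survival probability is l(65)/l(50) = 21114/22483 = 0.939110.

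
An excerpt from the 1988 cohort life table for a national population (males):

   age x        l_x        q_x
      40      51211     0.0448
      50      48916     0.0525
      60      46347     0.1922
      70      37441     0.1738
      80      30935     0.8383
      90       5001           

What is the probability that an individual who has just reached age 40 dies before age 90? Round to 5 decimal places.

P(die before 90 | alive at 40) = 1 − l_90/l_40 = 1 − 5001/51211 = (46210)/51211 = 0.902345.

0.90235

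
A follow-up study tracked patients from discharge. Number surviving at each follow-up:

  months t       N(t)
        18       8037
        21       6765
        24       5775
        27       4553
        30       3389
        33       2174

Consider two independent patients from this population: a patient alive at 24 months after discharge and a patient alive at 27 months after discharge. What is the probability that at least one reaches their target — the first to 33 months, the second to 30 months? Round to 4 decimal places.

0.8406

p₁ = N(33)/N(24) = 2174/5775 = 0.376450; p₂ = N(30)/N(27) = 3389/4553 = 0.744344.
P(at least one) = 1 − (1−p₁)(1−p₂) = 1 − 0.623550 × 0.255656 = 0.840586.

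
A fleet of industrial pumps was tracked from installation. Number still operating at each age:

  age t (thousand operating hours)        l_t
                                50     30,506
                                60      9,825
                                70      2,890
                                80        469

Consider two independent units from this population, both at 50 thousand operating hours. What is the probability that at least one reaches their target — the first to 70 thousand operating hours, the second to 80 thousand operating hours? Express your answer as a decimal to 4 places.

0.1087

p₁ = l_70/l_50 = 2,890/30,506 = 0.094735; p₂ = l_80/l_50 = 469/30,506 = 0.015374.
P(at least one) = 1 − (1−p₁)(1−p₂) = 1 − 0.905265 × 0.984626 = 0.108653.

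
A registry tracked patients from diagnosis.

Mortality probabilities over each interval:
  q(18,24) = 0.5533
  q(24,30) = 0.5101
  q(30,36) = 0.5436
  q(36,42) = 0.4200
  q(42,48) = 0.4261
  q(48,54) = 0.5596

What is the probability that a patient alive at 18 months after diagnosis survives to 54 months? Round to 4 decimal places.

0.0146

P(survive 18→54) = (1 − 0.5533) × (1 − 0.5101) × (1 − 0.5436) × (1 − 0.4200) × (1 − 0.4261) × (1 − 0.5596).
= 0.4467 × 0.4899 × 0.4564 × 0.5800 × 0.5739 × 0.4404 = 0.014641.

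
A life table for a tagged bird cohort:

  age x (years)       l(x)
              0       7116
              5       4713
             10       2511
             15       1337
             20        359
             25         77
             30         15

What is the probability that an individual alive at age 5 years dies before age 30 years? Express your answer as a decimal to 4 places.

P(die before 30 | alive at 5) = 1 − l(30)/l(5) = 1 − 15/4713 = (4698)/4713 = 0.996817.

0.9968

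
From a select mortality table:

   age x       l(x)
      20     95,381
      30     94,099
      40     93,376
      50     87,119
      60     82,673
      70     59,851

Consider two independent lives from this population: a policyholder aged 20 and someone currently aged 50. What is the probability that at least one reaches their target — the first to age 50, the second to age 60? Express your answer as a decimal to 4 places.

0.9956

p₁ = l(50)/l(20) = 87,119/95,381 = 0.913379; p₂ = l(60)/l(50) = 82,673/87,119 = 0.948966.
P(at least one) = 1 − (1−p₁)(1−p₂) = 1 − 0.086621 × 0.051034 = 0.995579.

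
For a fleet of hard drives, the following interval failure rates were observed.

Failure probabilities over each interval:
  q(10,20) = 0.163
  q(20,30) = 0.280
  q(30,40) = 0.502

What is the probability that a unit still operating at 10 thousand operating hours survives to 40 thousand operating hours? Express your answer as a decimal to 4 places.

The overall survival probability is (1 − 0.163) × (1 − 0.280) × (1 − 0.502).
= 0.837 × 0.720 × 0.498 = 0.300115.

0.3001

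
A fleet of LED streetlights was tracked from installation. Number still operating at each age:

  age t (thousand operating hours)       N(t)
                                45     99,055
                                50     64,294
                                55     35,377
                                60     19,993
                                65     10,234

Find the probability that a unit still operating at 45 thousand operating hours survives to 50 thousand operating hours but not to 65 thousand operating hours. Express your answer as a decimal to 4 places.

This is the probability of reaching 50 but not 65, conditional on being operational at 45: (N(50) − N(65)) / N(45).
= (64,294 − 10,234) / 99,055 = 54,060 / 99,055 = 0.545757.

0.5458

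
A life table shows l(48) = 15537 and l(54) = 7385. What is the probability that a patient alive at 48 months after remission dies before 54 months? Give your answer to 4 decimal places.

0.5247

P(die before 54 | alive at 48) = 1 − l(54)/l(48) = 1 − 7385/15537 = (8152)/15537 = 0.524683.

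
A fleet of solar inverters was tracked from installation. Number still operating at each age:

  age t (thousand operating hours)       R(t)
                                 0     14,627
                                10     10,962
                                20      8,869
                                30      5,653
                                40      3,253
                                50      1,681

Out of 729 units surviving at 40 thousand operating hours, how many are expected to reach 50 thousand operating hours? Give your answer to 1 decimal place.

376.7

The relevant probability is 1,681/3,253 = 0.516754.
Expected number = 729 × 0.516754 = 376.7.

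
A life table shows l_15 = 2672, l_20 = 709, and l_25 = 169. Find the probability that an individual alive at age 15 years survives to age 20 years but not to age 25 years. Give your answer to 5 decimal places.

0.20210

This is the probability of reaching 20 but not 25, conditional on being alive at 15: (l_20 − l_25) / l_15.
= (709 − 169) / 2672 = 540 / 2672 = 0.202096.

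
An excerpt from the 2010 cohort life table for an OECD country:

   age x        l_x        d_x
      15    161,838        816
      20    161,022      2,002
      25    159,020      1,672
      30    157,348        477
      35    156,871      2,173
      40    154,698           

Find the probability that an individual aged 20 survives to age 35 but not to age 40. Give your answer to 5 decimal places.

0.01350

We want 15|5q20 = (l_35 − l_40)/l_20.
This is the probability of reaching 35 but not 40, conditional on being alive at 20: (l_35 − l_40) / l_20.
= (156,871 − 154,698) / 161,022 = 2,173 / 161,022 = 0.013495.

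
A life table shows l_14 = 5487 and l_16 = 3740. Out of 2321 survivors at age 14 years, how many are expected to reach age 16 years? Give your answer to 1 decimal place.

1582.0

The relevant probability is 3740/5487 = 0.681611.
Expected number = 2321 × 0.681611 = 1582.0.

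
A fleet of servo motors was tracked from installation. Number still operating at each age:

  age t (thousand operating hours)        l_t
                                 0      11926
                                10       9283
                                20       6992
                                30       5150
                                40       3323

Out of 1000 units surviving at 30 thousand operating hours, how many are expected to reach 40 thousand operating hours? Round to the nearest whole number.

The relevant probability is 3323/5150 = 0.645243.
Expected number = 1000 × 0.645243 = 645.

645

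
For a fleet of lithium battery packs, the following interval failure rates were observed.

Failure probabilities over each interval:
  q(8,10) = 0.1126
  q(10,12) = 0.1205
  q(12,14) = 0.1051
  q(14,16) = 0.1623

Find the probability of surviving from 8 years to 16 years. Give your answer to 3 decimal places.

0.585

P(survive 8→16) = (1 − 0.1126) × (1 − 0.1205) × (1 − 0.1051) × (1 − 0.1623).
= 0.8874 × 0.8795 × 0.8949 × 0.8377 = 0.585084.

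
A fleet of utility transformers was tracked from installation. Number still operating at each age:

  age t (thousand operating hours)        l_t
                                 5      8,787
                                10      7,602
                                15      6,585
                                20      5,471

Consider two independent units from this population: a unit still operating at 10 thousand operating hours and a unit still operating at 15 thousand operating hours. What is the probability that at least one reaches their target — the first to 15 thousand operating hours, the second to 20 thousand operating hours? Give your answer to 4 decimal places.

0.9774

p₁ = l_15/l_10 = 6,585/7,602 = 0.866219; p₂ = l_20/l_15 = 5,471/6,585 = 0.830828.
P(at least one) = 1 − (1−p₁)(1−p₂) = 1 − 0.133781 × 0.169172 = 0.977368.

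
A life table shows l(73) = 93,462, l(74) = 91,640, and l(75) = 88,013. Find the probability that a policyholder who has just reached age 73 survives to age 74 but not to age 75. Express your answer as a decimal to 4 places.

0.0388

This is the probability of reaching 74 but not 75, conditional on being alive at 73: (l(74) − l(75)) / l(73).
= (91,640 − 88,013) / 93,462 = 3,627 / 93,462 = 0.038807.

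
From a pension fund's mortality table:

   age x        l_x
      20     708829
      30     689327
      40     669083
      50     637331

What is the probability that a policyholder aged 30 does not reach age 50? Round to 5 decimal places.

P(die before 50 | alive at 30) = 1 − l_50/l_30 = 1 − 637331/689327 = (51996)/689327 = 0.075430.

0.07543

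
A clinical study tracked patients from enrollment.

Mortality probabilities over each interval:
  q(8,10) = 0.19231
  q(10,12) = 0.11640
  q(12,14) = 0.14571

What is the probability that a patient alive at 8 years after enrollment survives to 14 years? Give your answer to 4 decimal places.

The overall survival probability is (1 − 0.19231) × (1 − 0.11640) × (1 − 0.14571).
= 0.80769 × 0.88360 × 0.85429 = 0.609685.

0.6097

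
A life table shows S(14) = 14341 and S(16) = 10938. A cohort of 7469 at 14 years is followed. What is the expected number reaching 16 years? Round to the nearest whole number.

5697

The relevant probability is 10938/14341 = 0.762708.
Expected number = 7469 × 0.762708 = 5697.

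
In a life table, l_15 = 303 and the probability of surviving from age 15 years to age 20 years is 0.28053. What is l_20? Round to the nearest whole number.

85

l_20 = l_15 × p = 303 × 0.28053 = 85.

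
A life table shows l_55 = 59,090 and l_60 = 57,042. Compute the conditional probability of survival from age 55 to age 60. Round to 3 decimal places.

0.965

We want 5p55 = l_60/l_55.
The conditional survival probability is l_60/l_55 = 57,042/59,090 = 0.965341.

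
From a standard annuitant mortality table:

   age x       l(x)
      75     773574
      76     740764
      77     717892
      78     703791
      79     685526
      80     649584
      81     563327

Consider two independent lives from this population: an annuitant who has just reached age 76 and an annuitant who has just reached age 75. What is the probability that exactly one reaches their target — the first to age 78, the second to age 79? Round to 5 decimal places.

p₁ = l(78)/l(76) = 703791/740764 = 0.950088; p₂ = l(79)/l(75) = 685526/773574 = 0.886180.
P(exactly one) = p₁(1−p₂) + (1−p₁)p₂ = 0.108139 + 0.044231 = 0.152370.

0.15237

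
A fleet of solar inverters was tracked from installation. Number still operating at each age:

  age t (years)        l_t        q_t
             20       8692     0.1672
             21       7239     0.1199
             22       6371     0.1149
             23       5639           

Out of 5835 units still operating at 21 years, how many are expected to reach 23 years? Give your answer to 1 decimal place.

4545.3

The relevant probability is 5639/7239 = 0.778975.
Expected number = 5835 × 0.778975 = 4545.3.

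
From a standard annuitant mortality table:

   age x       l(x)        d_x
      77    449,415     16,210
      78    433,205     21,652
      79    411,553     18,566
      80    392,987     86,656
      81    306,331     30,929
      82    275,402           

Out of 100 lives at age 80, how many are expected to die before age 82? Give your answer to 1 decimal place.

The relevant probability is 1 − 275,402/392,987 = 0.299208.
Expected number = 100 × 0.299208 = 29.9.

29.9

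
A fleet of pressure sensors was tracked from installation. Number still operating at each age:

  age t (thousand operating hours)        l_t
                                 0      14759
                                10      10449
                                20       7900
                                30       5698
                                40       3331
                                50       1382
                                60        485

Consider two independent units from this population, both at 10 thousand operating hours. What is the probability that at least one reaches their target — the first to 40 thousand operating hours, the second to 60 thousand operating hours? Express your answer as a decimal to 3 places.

p₁ = l_40/l_10 = 3331/10449 = 0.318786; p₂ = l_60/l_10 = 485/10449 = 0.046416.
P(at least one) = 1 − (1−p₁)(1−p₂) = 1 − 0.681214 × 0.953584 = 0.350405.

0.350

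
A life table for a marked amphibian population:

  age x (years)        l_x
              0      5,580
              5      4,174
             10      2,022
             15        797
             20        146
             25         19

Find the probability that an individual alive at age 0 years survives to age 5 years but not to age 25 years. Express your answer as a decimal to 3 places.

This is the probability of reaching 5 but not 25, conditional on being alive at 0: (l_5 − l_25) / l_0.
= (4,174 − 19) / 5,580 = 4,155 / 5,580 = 0.744624.

0.745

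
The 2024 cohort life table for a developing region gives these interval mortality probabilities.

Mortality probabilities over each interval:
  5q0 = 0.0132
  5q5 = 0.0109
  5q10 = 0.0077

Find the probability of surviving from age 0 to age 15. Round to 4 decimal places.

0.9685

Chaining the interval survival probabilities: (1 − 0.0132) × (1 − 0.0109) × (1 − 0.0077).
= 0.9868 × 0.9891 × 0.9923 = 0.968528.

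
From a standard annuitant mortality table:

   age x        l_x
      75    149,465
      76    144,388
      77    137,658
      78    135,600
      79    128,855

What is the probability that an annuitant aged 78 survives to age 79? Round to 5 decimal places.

We want 1p78 = l_79/l_78.
The conditional survival probability is l_79/l_78 = 128,855/135,600 = 0.950258.

0.95026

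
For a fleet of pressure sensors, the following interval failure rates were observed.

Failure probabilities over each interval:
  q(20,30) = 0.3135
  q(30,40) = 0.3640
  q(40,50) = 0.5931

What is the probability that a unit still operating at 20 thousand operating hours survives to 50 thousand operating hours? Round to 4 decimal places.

P(survive 20→50) = (1 − 0.3135) × (1 − 0.3640) × (1 − 0.5931).
= 0.6865 × 0.6360 × 0.4069 = 0.177658.

0.1777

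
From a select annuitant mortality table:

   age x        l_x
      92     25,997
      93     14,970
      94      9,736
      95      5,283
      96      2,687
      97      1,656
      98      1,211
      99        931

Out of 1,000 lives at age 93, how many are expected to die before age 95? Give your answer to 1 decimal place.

The relevant probability is 1 − 5,283/14,970 = 0.647094.
Expected number = 1,000 × 0.647094 = 647.1.

647.1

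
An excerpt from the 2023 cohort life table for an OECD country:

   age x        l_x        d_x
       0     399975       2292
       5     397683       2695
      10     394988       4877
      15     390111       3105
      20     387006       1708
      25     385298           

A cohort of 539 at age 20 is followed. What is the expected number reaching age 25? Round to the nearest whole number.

537

The relevant probability is 385298/387006 = 0.995587.
Expected number = 539 × 0.995587 = 537.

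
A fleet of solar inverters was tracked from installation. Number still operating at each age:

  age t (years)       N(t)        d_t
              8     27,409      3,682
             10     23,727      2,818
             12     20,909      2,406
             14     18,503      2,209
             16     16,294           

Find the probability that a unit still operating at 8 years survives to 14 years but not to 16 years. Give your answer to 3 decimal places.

0.081

This is the probability of reaching 14 but not 16, conditional on being operational at 8: (N(14) − N(16)) / N(8).
= (18,503 − 16,294) / 27,409 = 2,209 / 27,409 = 0.080594.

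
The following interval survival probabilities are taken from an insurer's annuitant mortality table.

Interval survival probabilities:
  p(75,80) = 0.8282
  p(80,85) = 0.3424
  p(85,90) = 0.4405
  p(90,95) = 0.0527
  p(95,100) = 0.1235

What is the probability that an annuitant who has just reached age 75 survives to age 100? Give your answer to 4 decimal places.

Chaining the interval survival probabilities: 0.8282 × 0.3424 × 0.4405 × 0.0527 × 0.1235.
= 0.000813.

0.0008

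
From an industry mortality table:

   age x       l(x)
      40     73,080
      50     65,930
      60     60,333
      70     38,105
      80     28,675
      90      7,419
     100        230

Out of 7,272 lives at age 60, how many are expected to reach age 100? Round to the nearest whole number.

The relevant probability is 230/60,333 = 0.003812.
Expected number = 7,272 × 0.003812 = 28.

28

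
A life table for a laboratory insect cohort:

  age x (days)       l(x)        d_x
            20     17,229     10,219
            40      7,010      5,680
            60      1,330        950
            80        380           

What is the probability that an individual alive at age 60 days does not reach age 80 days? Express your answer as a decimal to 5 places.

P(die before 80 | alive at 60) = 1 − l(80)/l(60) = 1 − 380/1,330 = (950)/1,330 = 0.714286.

0.71429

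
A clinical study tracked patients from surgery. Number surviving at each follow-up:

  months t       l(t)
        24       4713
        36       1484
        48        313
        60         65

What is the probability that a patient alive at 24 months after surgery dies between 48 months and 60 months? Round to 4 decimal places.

0.0526

This is the probability of reaching 48 but not 60, conditional on being alive at 24: (l(48) − l(60)) / l(24).
= (313 − 65) / 4713 = 248 / 4713 = 0.052620.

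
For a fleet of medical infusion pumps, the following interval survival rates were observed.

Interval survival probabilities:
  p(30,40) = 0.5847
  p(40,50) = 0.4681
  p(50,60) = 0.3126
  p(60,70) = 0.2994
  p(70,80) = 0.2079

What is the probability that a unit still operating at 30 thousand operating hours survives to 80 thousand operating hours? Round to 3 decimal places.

0.005

P(survive 30→80) = 0.5847 × 0.4681 × 0.3126 × 0.2994 × 0.2079.
= 0.005326.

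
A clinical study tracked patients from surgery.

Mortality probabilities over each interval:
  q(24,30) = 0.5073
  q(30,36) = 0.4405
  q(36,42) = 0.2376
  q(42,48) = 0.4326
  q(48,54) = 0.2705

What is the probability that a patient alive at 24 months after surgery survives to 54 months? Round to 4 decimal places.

0.0870

Survival from 24 to 54 is the product of surviving each interval: (1 − 0.5073) × (1 − 0.4405) × (1 − 0.2376) × (1 − 0.4326) × (1 − 0.2705).
= 0.4927 × 0.5595 × 0.7624 × 0.5674 × 0.7295 = 0.086992.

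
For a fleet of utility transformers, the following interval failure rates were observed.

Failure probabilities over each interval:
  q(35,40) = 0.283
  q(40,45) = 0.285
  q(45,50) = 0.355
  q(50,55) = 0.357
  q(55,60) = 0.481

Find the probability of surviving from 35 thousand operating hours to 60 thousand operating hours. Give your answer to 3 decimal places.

The overall survival probability is (1 − 0.283) × (1 − 0.285) × (1 − 0.355) × (1 − 0.357) × (1 − 0.481).
= 0.717 × 0.715 × 0.645 × 0.643 × 0.519 = 0.110348.

0.110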